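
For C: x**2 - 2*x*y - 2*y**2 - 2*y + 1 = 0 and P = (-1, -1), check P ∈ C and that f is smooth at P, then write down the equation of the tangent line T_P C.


Tangent line at P: 4*y + 4 = 0.

Step 1: f(-1, -1) = 0, so P lies on C.
Step 2: partial derivatives
  f_x(x, y) = 2*x - 2*y, f_y(x, y) = -2*x - 4*y - 2.
  f_x(P) = 0, f_y(P) = 4 (gradient nonzero, so P is smooth).
Step 3: tangent line at P: 0·(x − -1) + 4·(y − -1) = 0.
Expanding: 4*y + 4 = 0.


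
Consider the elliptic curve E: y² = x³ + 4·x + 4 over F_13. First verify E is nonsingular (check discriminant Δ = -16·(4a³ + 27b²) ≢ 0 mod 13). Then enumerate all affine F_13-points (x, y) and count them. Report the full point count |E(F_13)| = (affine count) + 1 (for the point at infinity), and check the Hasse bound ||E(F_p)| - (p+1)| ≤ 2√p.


Affine points = {(0, 2), (0, 11), (1, 3), (1, 10), (3, 2), (3, 11), (6, 6), (6, 7), (10, 2), (10, 11), (11, 1), (11, 12), (12, 5), (12, 8)}; affine count = 14; |E(F_13)| = 15.

Discriminant check: Δ ∝ 4a³ + 27b² = 4·4³ + 27·4² = 4·64 + 27·16 ≡ 12 (mod 13). Nonzero ⇒ E is nonsingular.
For each x ∈ F_13, compute rhs = x³ + 4·x + 4 mod 13, then count y ∈ F_13 with y² ≡ rhs.
  x = 0: rhs = 4, matching y values: 2, 11 (2 points).
  x = 1: rhs = 9, matching y values: 3, 10 (2 points).
  x = 2: rhs = 7, matching y values: none (0 points).
  x = 3: rhs = 4, matching y values: 2, 11 (2 points).
  x = 4: rhs = 6, matching y values: none (0 points).
  x = 5: rhs = 6, matching y values: none (0 points).
  x = 6: rhs = 10, matching y values: 6, 7 (2 points).
  x = 7: rhs = 11, matching y values: none (0 points).
  x = 8: rhs = 2, matching y values: none (0 points).
  x = 9: rhs = 2, matching y values: none (0 points).
  x = 10: rhs = 4, matching y values: 2, 11 (2 points).
  x = 11: rhs = 1, matching y values: 1, 12 (2 points).
  x = 12: rhs = 12, matching y values: 5, 8 (2 points).
Total affine count: 14.
Full point count |E(F_13)| = 14 + 1 = 15.
Hasse bound: |15 − (13+1)| = |1| = 1 ≤ 2√13 ≈ 7.2111 ✓.


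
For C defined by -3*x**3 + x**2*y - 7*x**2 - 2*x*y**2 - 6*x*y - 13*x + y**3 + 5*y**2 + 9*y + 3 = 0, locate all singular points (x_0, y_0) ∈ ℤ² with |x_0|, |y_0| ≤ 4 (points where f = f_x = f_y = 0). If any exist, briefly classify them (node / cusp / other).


Singular points: {(-1, -2)}; classification: cusp.

Compute partial derivatives:
  f_x = -9*x**2 + 2*x*y - 14*x - 2*y**2 - 6*y - 13.
  f_y = x**2 - 4*x*y - 6*x + 3*y**2 + 10*y + 9.
Scan x_0 ∈ {−4, ..., 4}. For each x_0, f_y(x_0, y) is a polynomial in y; find its integer roots y ∈ {−4, ..., 4}, then test f_x and f at those candidates.
  x = -4: f_y(-4, y) = 3*y**2 + 26*y + 49; no integer root y with |y| ≤ 4.
  x = -3: f_y(-3, y) = 3*y**2 + 22*y + 36; no integer root y with |y| ≤ 4.
  x = -2: f_y(-2, y) = 3*y**2 + 18*y + 25; no integer root y with |y| ≤ 4.
  x = -1: f_y(-1, y) = 3*y**2 + 14*y + 16; vanishes at y ∈ {-2}. (-1, -2): f_x = 0, f = 0 — SINGULAR.
  x = 0: f_y(0, y) = 3*y**2 + 10*y + 9; no integer root y with |y| ≤ 4.
  x = 1: f_y(1, y) = 3*y**2 + 6*y + 4; no integer root y with |y| ≤ 4.
  x = 2: f_y(2, y) = 3*y**2 + 2*y + 1; no integer root y with |y| ≤ 4.
  x = 3: f_y(3, y) = 3*y**2 - 2*y; vanishes at y ∈ {0}. (3, 0): f_x = -136 ≠ 0.
  x = 4: f_y(4, y) = 3*y**2 - 6*y + 1; no integer root y with |y| ≤ 4.
Only singular point on the grid: (-1, -2).
Classify: substitute x = -1 + u, y = -2 + v and expand: f = -3*u**3 + u**2*v - 2*u*v**2 + v**3 + v**2.
No constant or linear terms (consistent with a singular point). Quadratic part: v**2. Cubic part: -3*u**3 + u**2*v - 2*u*v**2 + v**3.
The quadratic part v**2 is a perfect square, so there is a single (double) tangent line v = 0, i.e. y = -2. Restricting the cubic part to that line (v = 0) leaves -3*u**3 ≠ 0, so f is not divisible by v and the branch is v² ≈ 3*u**3 to lowest order — this is a cusp.
Classification: cusp.


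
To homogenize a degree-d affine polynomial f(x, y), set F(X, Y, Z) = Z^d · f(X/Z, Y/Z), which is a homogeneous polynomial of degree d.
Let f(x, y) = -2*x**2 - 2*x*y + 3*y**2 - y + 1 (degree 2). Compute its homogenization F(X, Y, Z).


F(X, Y, Z) = -2*X**2 - 2*X*Y + 3*Y**2 - Y*Z + Z**2

deg(f) = 2.
Substitute x = X/Z, y = Y/Z into f, then multiply by Z^2.
  monomial -2·x^2·y^0 ↦ -2·X^2·Y^0·Z^0.
  monomial -2·x^1·y^1 ↦ -2·X^1·Y^1·Z^0.
  monomial 3·x^0·y^2 ↦ 3·X^0·Y^2·Z^0.
  monomial -1·x^0·y^1 ↦ -1·X^0·Y^1·Z^1.
  monomial 1·x^0·y^0 ↦ 1·X^0·Y^0·Z^2.
Collecting: F(X, Y, Z) = -2*X**2 - 2*X*Y + 3*Y**2 - Y*Z + Z**2.


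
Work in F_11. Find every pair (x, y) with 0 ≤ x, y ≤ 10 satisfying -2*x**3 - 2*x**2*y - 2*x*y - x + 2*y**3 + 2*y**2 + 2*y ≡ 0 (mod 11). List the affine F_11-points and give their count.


Affine F_11-points: {(0, 0), (1, 8), (3, 2), (4, 0), (4, 5), (5, 6), (7, 0), (7, 10), (8, 3), (9, 5)}; count = 10.

For each of the 121 pairs (x, y) ∈ F_11², evaluate f(x, y) mod 11. Record the zeros.
  x = 0: [0↦0, 1↦6, 2↦6, 3↦1, 4↦3, 5↦2, 6↦10, 7↦6, 8↦2, 9↦10, 10↦9]  zeros at y ∈ {0}
  x = 1: [0↦8, 1↦10, 2↦6, 3↦8, 4↦6, 5↦1, 6↦5, 7↦8, 8↦0, 9↦4, 10↦10]  zeros at y ∈ {8}
  x = 2: [0↦4, 1↦9, 2↦8, 3↦2, 4↦3, 5↦1, 6↦8, 7↦3, 8↦9, 9↦5, 10↦3]  zeros at y ∈ ∅
  x = 3: [0↦9, 1↦2, 2↦0, 3↦4, 4↦4, 5↦1, 6↦7, 7↦1, 8↦6, 9↦1, 10↦9]  zeros at y ∈ {2}
  x = 4: [0↦0, 1↦10, 2↦3, 3↦2, 4↦8, 5↦0, 6↦1, 7↦1, 8↦1, 9↦2, 10↦5]  zeros at y ∈ {0, 5}
  x = 5: [0↦9, 1↦10, 2↦5, 3↦6, 4↦3, 5↦8, 6↦0, 7↦2, 8↦4, 9↦7, 10↦1]  zeros at y ∈ {6}
  x = 6: [0↦2, 1↦1, 2↦5, 3↦4, 4↦10, 5↦2, 6↦3, 7↦3, 8↦3, 9↦4, 10↦7]  zeros at y ∈ ∅
  x = 7: [0↦0, 1↦4, 2↦2, 3↦6, 4↦6, 5↦3, 6↦9, 7↦3, 8↦8, 9↦3, 10↦0]  zeros at y ∈ {0, 10}
  x = 8: [0↦2, 1↦7, 2↦6, 3↦0, 4↦1, 5↦10, 6↦6, 7↦1, 8↦7, 9↦3, 10↦1]  zeros at y ∈ {3}
  x = 9: [0↦7, 1↦9, 2↦5, 3↦7, 4↦5, 5↦0, 6↦4, 7↦7, 8↦10, 9↦3, 10↦9]  zeros at y ∈ {5}
  x = 10: [0↦3, 1↦9, 2↦9, 3↦4, 4↦6, 5↦5, 6↦2, 7↦9, 8↦5, 9↦2, 10↦1]  zeros at y ∈ ∅
Collecting zeros: affine points = {(0, 0), (1, 8), (3, 2), (4, 0), (4, 5), (5, 6), (7, 0), (7, 10), (8, 3), (9, 5)}.
Total count |C(F_11)_aff| = 10.


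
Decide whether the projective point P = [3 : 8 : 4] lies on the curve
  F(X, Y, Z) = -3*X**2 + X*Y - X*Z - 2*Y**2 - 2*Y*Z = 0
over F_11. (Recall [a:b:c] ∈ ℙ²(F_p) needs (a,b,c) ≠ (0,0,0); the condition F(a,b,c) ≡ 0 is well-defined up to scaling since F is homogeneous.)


F(3,8,4) ≡ 2 (mod 11); P is NOT on the curve.

Evaluate F(3, 8, 4) term-by-term (mod 11).
  -3*X**2 ↦ -3·9·1·1 = -27
  X*Y ↦ 1·3·8·1 = 24
  -X*Z ↦ -1·3·1·4 = -12
  -2*Y**2 ↦ -2·1·64·1 = -128
  -2*Y*Z ↦ -2·1·8·4 = -64
Sum: F(3, 8, 4) = (-27) + (24) + (-12) + (-128) + (-64) = -207.
Reducing mod 11: -207 ≡ 2 (mod 11).
Since F(a, b, c) ≡ 2 ≠ 0 (mod 11), P does NOT lie on the curve.


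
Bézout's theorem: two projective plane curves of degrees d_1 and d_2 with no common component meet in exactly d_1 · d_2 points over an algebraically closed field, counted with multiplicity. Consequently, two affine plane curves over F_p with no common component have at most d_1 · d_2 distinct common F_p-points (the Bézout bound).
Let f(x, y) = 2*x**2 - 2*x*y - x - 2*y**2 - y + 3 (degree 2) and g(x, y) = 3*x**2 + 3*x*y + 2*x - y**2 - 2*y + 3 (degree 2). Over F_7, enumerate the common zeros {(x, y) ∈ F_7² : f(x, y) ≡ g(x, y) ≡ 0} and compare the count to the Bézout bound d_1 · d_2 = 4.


Common zeros: {(0, 1)}; count = 1; Bézout bound = 4.

deg(f) = 2, deg(g) = 2, so Bézout bound = 4.
Scan x ∈ F_7. For each x, list the y ∈ F_7 with f(x, y) ≡ 0 and those with g(x, y) ≡ 0 (mod 7); the common zeros in that column are the intersection.
  x = 0: f ≡ 0 at y ∈ {1, 2}; g ≡ 0 at y ∈ {1, 4}; common: {1}.
  x = 1: f ≡ 0 at y ∈ ∅; g ≡ 0 at y ∈ ∅; common: ∅.
  x = 2: f ≡ 0 at y ∈ ∅; g ≡ 0 at y ∈ {5, 6}; common: ∅.
  x = 3: f ≡ 0 at y ∈ {3, 4}; g ≡ 0 at y ∈ {1, 6}; common: ∅.
  x = 4: f ≡ 0 at y ∈ {3}; g ≡ 0 at y ∈ {5}; common: ∅.
  x = 5: f ≡ 0 at y ∈ {1, 4}; g ≡ 0 at y ∈ ∅; common: ∅.
  x = 6: f ≡ 0 at y ∈ {2}; g ≡ 0 at y ∈ ∅; common: ∅.
Collecting: common zeros = {(0, 1)}, so the count is 1.
Comparison with the Bézout bound: 1 ≤ 4 = deg(f)·deg(g), as expected for curves with no common component (the affine F_7-count falls short of the bound because intersections may lie at infinity, over extension fields, or carry multiplicity).


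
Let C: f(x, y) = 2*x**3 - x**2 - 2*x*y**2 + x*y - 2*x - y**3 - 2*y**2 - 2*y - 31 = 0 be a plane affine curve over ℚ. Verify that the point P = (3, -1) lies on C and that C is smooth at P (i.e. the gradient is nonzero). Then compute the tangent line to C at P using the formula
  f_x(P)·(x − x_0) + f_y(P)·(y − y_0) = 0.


Tangent line at P: 43*x + 14*y - 115 = 0.

Step 1: f(3, -1) = 0, so P lies on C.
Step 2: partial derivatives
  f_x(x, y) = 6*x**2 - 2*x - 2*y**2 + y - 2, f_y(x, y) = -4*x*y + x - 3*y**2 - 4*y - 2.
  f_x(P) = 43, f_y(P) = 14 (gradient nonzero, so P is smooth).
Step 3: tangent line at P: 43·(x − 3) + 14·(y − -1) = 0.
Expanding: 43*x + 14*y - 115 = 0.


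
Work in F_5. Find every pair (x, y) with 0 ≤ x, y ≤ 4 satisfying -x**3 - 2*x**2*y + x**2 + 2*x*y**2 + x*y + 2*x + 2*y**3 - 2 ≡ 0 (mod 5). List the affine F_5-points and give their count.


Affine F_5-points: {(0, 1), (1, 0), (2, 3), (3, 4), (4, 1), (4, 2), (4, 3)}; count = 7.

For each of the 25 pairs (x, y) ∈ F_5², evaluate f(x, y) mod 5. Record the zeros.
  x = 0: [0↦3, 1↦0, 2↦4, 3↦2, 4↦1]  zeros at y ∈ {1}
  x = 1: [0↦0, 1↦3, 2↦2, 3↦4, 4↦1]  zeros at y ∈ {0}
  x = 2: [0↦3, 1↦3, 2↦3, 3↦0, 4↦1]  zeros at y ∈ {3}
  x = 3: [0↦1, 1↦4, 2↦1, 3↦4, 4↦0]  zeros at y ∈ {4}
  x = 4: [0↦3, 1↦0, 2↦0, 3↦0, 4↦2]  zeros at y ∈ {1, 2, 3}
Collecting zeros: affine points = {(0, 1), (1, 0), (2, 3), (3, 4), (4, 1), (4, 2), (4, 3)}.
Total count |C(F_5)_aff| = 7.


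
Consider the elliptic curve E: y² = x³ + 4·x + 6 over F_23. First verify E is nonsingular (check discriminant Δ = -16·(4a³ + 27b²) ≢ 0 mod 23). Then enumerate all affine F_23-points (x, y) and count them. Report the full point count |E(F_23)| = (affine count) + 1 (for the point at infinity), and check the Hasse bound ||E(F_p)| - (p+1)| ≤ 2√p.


Affine points = {(0, 11), (0, 12), (5, 6), (5, 17), (6, 4), (6, 19), (7, 3), (7, 20), (9, 9), (9, 14), (11, 1), (11, 22), (13, 1), (13, 22), (14, 0), (16, 7), (16, 16), (19, 8), (19, 15), (20, 6), (20, 17), (21, 6), (21, 17), (22, 1), (22, 22)}; affine count = 25; |E(F_23)| = 26.

Discriminant check: Δ ∝ 4a³ + 27b² = 4·4³ + 27·6² = 4·64 + 27·36 ≡ 9 (mod 23). Nonzero ⇒ E is nonsingular.
For each x ∈ F_23, compute rhs = x³ + 4·x + 6 mod 23, then count y ∈ F_23 with y² ≡ rhs.
  x = 0: rhs = 6, matching y values: 11, 12 (2 points).
  x = 1: rhs = 11, matching y values: none (0 points).
  x = 2: rhs = 22, matching y values: none (0 points).
  x = 3: rhs = 22, matching y values: none (0 points).
  x = 4: rhs = 17, matching y values: none (0 points).
  x = 5: rhs = 13, matching y values: 6, 17 (2 points).
  x = 6: rhs = 16, matching y values: 4, 19 (2 points).
  x = 7: rhs = 9, matching y values: 3, 20 (2 points).
  x = 8: rhs = 21, matching y values: none (0 points).
  x = 9: rhs = 12, matching y values: 9, 14 (2 points).
  x = 10: rhs = 11, matching y values: none (0 points).
  x = 11: rhs = 1, matching y values: 1, 22 (2 points).
  x = 12: rhs = 11, matching y values: none (0 points).
  x = 13: rhs = 1, matching y values: 1, 22 (2 points).
  x = 14: rhs = 0, matching y values: 0 (1 points).
  x = 15: rhs = 14, matching y values: none (0 points).
  x = 16: rhs = 3, matching y values: 7, 16 (2 points).
  x = 17: rhs = 19, matching y values: none (0 points).
  x = 18: rhs = 22, matching y values: none (0 points).
  x = 19: rhs = 18, matching y values: 8, 15 (2 points).
  x = 20: rhs = 13, matching y values: 6, 17 (2 points).
  x = 21: rhs = 13, matching y values: 6, 17 (2 points).
  x = 22: rhs = 1, matching y values: 1, 22 (2 points).
Total affine count: 25.
Full point count |E(F_23)| = 25 + 1 = 26.
Hasse bound: |26 − (23+1)| = |2| = 2 ≤ 2√23 ≈ 9.5917 ✓.


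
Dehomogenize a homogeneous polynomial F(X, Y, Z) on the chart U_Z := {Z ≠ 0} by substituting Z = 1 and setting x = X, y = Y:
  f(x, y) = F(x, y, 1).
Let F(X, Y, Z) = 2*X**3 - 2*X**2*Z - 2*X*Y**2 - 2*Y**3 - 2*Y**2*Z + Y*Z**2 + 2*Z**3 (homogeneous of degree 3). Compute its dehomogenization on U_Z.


f(x, y) = 2*x**3 - 2*x**2 - 2*x*y**2 - 2*y**3 - 2*y**2 + y + 2

On U_Z we set Z = 1. Each monomial c·X^i·Y^j·Z^k in F becomes c·x^i·y^j·1^k = c·x^i·y^j.
Substituting Z = 1: F(X, Y, 1) = 2*x**3 - 2*x**2 - 2*x*y**2 - 2*y**3 - 2*y**2 + y + 2.
Note: deg(f) ≤ deg(F) = 3; strict inequality happens when F is divisible by Z (lost terms).


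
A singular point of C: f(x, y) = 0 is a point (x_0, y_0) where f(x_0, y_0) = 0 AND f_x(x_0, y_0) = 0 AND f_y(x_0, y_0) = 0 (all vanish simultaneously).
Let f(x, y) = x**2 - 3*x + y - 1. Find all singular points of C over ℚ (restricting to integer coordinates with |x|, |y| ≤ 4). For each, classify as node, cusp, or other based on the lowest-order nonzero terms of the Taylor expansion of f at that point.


No singular points in the scanned grid; C is smooth there.

Compute partial derivatives:
  f_x = 2*x - 3.
  f_y = 1.
f_y = 1 is a nonzero constant, so f_y never vanishes: no point (x, y) can satisfy f = f_x = f_y = 0. In particular no (x, y) ∈ {−4, ..., 4}² is singular; the curve is smooth.


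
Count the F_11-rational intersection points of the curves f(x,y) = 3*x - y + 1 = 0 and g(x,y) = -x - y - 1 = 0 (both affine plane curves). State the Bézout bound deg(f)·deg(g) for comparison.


Common zeros: {(5, 5)}; count = 1; Bézout bound = 1.

deg(f) = 1, deg(g) = 1, so Bézout bound = 1.
Scan x ∈ F_11. For each x, list the y ∈ F_11 with f(x, y) ≡ 0 and those with g(x, y) ≡ 0 (mod 11); the common zeros in that column are the intersection.
  x = 0: f ≡ 0 at y ∈ {1}; g ≡ 0 at y ∈ {10}; common: ∅.
  x = 1: f ≡ 0 at y ∈ {4}; g ≡ 0 at y ∈ {9}; common: ∅.
  x = 2: f ≡ 0 at y ∈ {7}; g ≡ 0 at y ∈ {8}; common: ∅.
  x = 3: f ≡ 0 at y ∈ {10}; g ≡ 0 at y ∈ {7}; common: ∅.
  x = 4: f ≡ 0 at y ∈ {2}; g ≡ 0 at y ∈ {6}; common: ∅.
  x = 5: f ≡ 0 at y ∈ {5}; g ≡ 0 at y ∈ {5}; common: {5}.
  x = 6: f ≡ 0 at y ∈ {8}; g ≡ 0 at y ∈ {4}; common: ∅.
  x = 7: f ≡ 0 at y ∈ {0}; g ≡ 0 at y ∈ {3}; common: ∅.
  x = 8: f ≡ 0 at y ∈ {3}; g ≡ 0 at y ∈ {2}; common: ∅.
  x = 9: f ≡ 0 at y ∈ {6}; g ≡ 0 at y ∈ {1}; common: ∅.
  x = 10: f ≡ 0 at y ∈ {9}; g ≡ 0 at y ∈ {0}; common: ∅.
Collecting: common zeros = {(5, 5)}, so the count is 1.
Comparison with the Bézout bound: 1 ≤ 1 = deg(f)·deg(g), as expected for curves with no common component (the bound is attained).


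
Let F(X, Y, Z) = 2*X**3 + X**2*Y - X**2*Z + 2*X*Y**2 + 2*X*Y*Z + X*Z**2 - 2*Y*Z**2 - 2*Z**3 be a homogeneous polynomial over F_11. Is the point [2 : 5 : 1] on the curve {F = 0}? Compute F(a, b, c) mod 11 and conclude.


F(2,5,1) ≡ 10 (mod 11); P is NOT on the curve.

Evaluate F(2, 5, 1) term-by-term (mod 11).
  2*X**3 ↦ 2·8·1·1 = 16
  X**2*Y ↦ 1·4·5·1 = 20
  -X**2*Z ↦ -1·4·1·1 = -4
  2*X*Y**2 ↦ 2·2·25·1 = 100
  2*X*Y*Z ↦ 2·2·5·1 = 20
  X*Z**2 ↦ 1·2·1·1 = 2
  -2*Y*Z**2 ↦ -2·1·5·1 = -10
  -2*Z**3 ↦ -2·1·1·1 = -2
Sum: F(2, 5, 1) = (16) + (20) + (-4) + (100) + (20) + (2) + (-10) + (-2) = 142.
Reducing mod 11: 142 ≡ 10 (mod 11).
Since F(a, b, c) ≡ 10 ≠ 0 (mod 11), P does NOT lie on the curve.


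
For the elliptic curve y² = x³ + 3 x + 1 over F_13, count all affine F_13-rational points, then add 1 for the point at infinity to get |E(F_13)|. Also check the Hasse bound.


Affine points = {(0, 1), (0, 12), (4, 5), (4, 8), (6, 1), (6, 12), (7, 1), (7, 12), (8, 2), (8, 11), (9, 4), (9, 9), (10, 2), (10, 11), (11, 0), (12, 6), (12, 7)}; affine count = 17; |E(F_13)| = 18.

Discriminant check: Δ ∝ 4a³ + 27b² = 4·3³ + 27·1² = 4·27 + 27·1 ≡ 5 (mod 13). Nonzero ⇒ E is nonsingular.
For each x ∈ F_13, compute rhs = x³ + 3·x + 1 mod 13, then count y ∈ F_13 with y² ≡ rhs.
  x = 0: rhs = 1, matching y values: 1, 12 (2 points).
  x = 1: rhs = 5, matching y values: none (0 points).
  x = 2: rhs = 2, matching y values: none (0 points).
  x = 3: rhs = 11, matching y values: none (0 points).
  x = 4: rhs = 12, matching y values: 5, 8 (2 points).
  x = 5: rhs = 11, matching y values: none (0 points).
  x = 6: rhs = 1, matching y values: 1, 12 (2 points).
  x = 7: rhs = 1, matching y values: 1, 12 (2 points).
  x = 8: rhs = 4, matching y values: 2, 11 (2 points).
  x = 9: rhs = 3, matching y values: 4, 9 (2 points).
  x = 10: rhs = 4, matching y values: 2, 11 (2 points).
  x = 11: rhs = 0, matching y values: 0 (1 points).
  x = 12: rhs = 10, matching y values: 6, 7 (2 points).
Total affine count: 17.
Full point count |E(F_13)| = 17 + 1 = 18.
Hasse bound: |18 − (13+1)| = |4| = 4 ≤ 2√13 ≈ 7.2111 ✓.


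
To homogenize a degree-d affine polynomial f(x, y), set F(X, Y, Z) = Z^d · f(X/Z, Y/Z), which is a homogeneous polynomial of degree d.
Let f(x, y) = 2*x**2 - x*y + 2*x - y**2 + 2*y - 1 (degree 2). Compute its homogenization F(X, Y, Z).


F(X, Y, Z) = 2*X**2 - X*Y + 2*X*Z - Y**2 + 2*Y*Z - Z**2

deg(f) = 2.
Substitute x = X/Z, y = Y/Z into f, then multiply by Z^2.
  monomial 2·x^2·y^0 ↦ 2·X^2·Y^0·Z^0.
  monomial -1·x^1·y^1 ↦ -1·X^1·Y^1·Z^0.
  monomial 2·x^1·y^0 ↦ 2·X^1·Y^0·Z^1.
  monomial -1·x^0·y^2 ↦ -1·X^0·Y^2·Z^0.
  monomial 2·x^0·y^1 ↦ 2·X^0·Y^1·Z^1.
  monomial -1·x^0·y^0 ↦ -1·X^0·Y^0·Z^2.
Collecting: F(X, Y, Z) = 2*X**2 - X*Y + 2*X*Z - Y**2 + 2*Y*Z - Z**2.


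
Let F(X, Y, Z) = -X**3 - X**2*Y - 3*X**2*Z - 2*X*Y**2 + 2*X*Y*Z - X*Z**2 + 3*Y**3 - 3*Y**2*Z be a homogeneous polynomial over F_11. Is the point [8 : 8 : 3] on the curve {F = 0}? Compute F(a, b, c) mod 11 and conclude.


F(8,8,3) ≡ 1 (mod 11); P is NOT on the curve.

Evaluate F(8, 8, 3) term-by-term (mod 11).
  -X**3 ↦ -1·512·1·1 = -512
  -X**2*Y ↦ -1·64·8·1 = -512
  -3*X**2*Z ↦ -3·64·1·3 = -576
  -2*X*Y**2 ↦ -2·8·64·1 = -1024
  2*X*Y*Z ↦ 2·8·8·3 = 384
  -X*Z**2 ↦ -1·8·1·9 = -72
  3*Y**3 ↦ 3·1·512·1 = 1536
  -3*Y**2*Z ↦ -3·1·64·3 = -576
Sum: F(8, 8, 3) = (-512) + (-512) + (-576) + (-1024) + (384) + (-72) + (1536) + (-576) = -1352.
Reducing mod 11: -1352 ≡ 1 (mod 11).
Since F(a, b, c) ≡ 1 ≠ 0 (mod 11), P does NOT lie on the curve.


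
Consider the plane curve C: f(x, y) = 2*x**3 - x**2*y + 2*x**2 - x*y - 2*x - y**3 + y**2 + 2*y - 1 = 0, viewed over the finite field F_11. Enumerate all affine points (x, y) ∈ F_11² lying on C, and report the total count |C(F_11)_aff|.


Affine F_11-points: {(1, 5), (2, 3), (3, 1), (3, 10), (5, 3), (5, 10), (6, 1), (6, 2), (6, 9), (7, 1), (7, 10), (8, 9), (10, 3)}; count = 13.

For each of the 121 pairs (x, y) ∈ F_11², evaluate f(x, y) mod 11. Record the zeros.
  x = 0: [0↦10, 1↦1, 2↦10, 3↦9, 4↦3, 5↦8, 6↦7, 7↦5, 8↦7, 9↦7, 10↦10]  zeros at y ∈ ∅
  x = 1: [0↦1, 1↦1, 2↦8, 3↦5, 4↦8, 5↦0, 6↦8, 7↦4, 8↦4, 9↦2, 10↦3]  zeros at y ∈ {5}
  x = 2: [0↦8, 1↦4, 2↦7, 3↦0, 4↦10, 5↦9, 6↦2, 7↦5, 8↦1, 9↦6, 10↦3]  zeros at y ∈ {3}
  x = 3: [0↦10, 1↦0, 2↦8, 3↦6, 4↦10, 5↦3, 6↦1, 7↦9, 8↦10, 9↦9, 10↦0]  zeros at y ∈ {1, 10}
  x = 4: [0↦8, 1↦1, 2↦1, 3↦2, 4↦9, 5↦5, 6↦6, 7↦6, 8↦10, 9↦1, 10↦6]  zeros at y ∈ ∅
  x = 5: [0↦3, 1↦8, 2↦9, 3↦0, 4↦8, 5↦5, 6↦7, 7↦8, 8↦2, 9↦5, 10↦0]  zeros at y ∈ {3, 10}
  x = 6: [0↦7, 1↦0, 2↦0, 3↦1, 4↦8, 5↦4, 6↦5, 7↦5, 8↦9, 9↦0, 10↦5]  zeros at y ∈ {1, 2, 9}
  x = 7: [0↦10, 1↦0, 2↦8, 3↦6, 4↦10, 5↦3, 6↦1, 7↦9, 8↦10, 9↦9, 10↦0]  zeros at y ∈ {1, 10}
  x = 8: [0↦2, 1↦9, 2↦1, 3↦5, 4↦4, 5↦3, 6↦7, 7↦10, 8↦6, 9↦0, 10↦8]  zeros at y ∈ {9}
  x = 9: [0↦6, 1↦6, 2↦2, 3↦10, 4↦2, 5↦5, 6↦2, 7↦9, 8↦9, 9↦7, 10↦8]  zeros at y ∈ ∅
  x = 10: [0↦1, 1↦3, 2↦1, 3↦0, 4↦5, 5↦10, 6↦9, 7↦7, 8↦9, 9↦9, 10↦1]  zeros at y ∈ {3}
Collecting zeros: affine points = {(1, 5), (2, 3), (3, 1), (3, 10), (5, 3), (5, 10), (6, 1), (6, 2), (6, 9), (7, 1), (7, 10), (8, 9), (10, 3)}.
Total count |C(F_11)_aff| = 13.


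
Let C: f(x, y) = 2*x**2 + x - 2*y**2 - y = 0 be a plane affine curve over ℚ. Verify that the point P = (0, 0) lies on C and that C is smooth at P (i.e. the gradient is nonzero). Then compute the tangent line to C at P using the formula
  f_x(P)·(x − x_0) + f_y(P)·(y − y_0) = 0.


Tangent line at P: x - y = 0.

Step 1: f(0, 0) = 0, so P lies on C.
Step 2: partial derivatives
  f_x(x, y) = 4*x + 1, f_y(x, y) = -4*y - 1.
  f_x(P) = 1, f_y(P) = -1 (gradient nonzero, so P is smooth).
Step 3: tangent line at P: 1·(x − 0) + -1·(y − 0) = 0.
Expanding: x - y = 0.


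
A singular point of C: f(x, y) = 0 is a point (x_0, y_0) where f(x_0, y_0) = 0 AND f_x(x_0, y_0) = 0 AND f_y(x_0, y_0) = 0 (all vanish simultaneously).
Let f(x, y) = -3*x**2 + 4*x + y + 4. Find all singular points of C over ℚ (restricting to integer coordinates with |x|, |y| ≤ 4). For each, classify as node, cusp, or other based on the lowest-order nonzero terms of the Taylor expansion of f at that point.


No singular points in the scanned grid; C is smooth there.

Compute partial derivatives:
  f_x = 4 - 6*x.
  f_y = 1.
f_y = 1 is a nonzero constant, so f_y never vanishes: no point (x, y) can satisfy f = f_x = f_y = 0. In particular no (x, y) ∈ {−4, ..., 4}² is singular; the curve is smooth.


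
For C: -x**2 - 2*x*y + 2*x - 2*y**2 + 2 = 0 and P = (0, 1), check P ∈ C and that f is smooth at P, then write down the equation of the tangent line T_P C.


Tangent line at P: 4 - 4*y = 0.

Step 1: f(0, 1) = 0, so P lies on C.
Step 2: partial derivatives
  f_x(x, y) = -2*x - 2*y + 2, f_y(x, y) = -2*x - 4*y.
  f_x(P) = 0, f_y(P) = -4 (gradient nonzero, so P is smooth).
Step 3: tangent line at P: 0·(x − 0) + -4·(y − 1) = 0.
Expanding: 4 - 4*y = 0.


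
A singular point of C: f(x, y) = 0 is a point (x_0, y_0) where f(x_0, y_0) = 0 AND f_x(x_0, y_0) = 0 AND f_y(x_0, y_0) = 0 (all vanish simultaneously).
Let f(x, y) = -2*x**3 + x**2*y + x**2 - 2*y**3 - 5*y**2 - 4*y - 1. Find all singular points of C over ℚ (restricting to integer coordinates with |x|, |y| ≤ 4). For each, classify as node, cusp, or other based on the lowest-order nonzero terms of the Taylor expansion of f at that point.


Singular points: {(0, -1)}; classification: cusp.

Compute partial derivatives:
  f_x = -6*x**2 + 2*x*y + 2*x.
  f_y = x**2 - 6*y**2 - 10*y - 4.
Scan x_0 ∈ {−4, ..., 4}. For each x_0, f_y(x_0, y) is a polynomial in y; find its integer roots y ∈ {−4, ..., 4}, then test f_x and f at those candidates.
  x = -4: f_y(-4, y) = -6*y**2 - 10*y + 12; no integer root y with |y| ≤ 4.
  x = -3: f_y(-3, y) = -6*y**2 - 10*y + 5; no integer root y with |y| ≤ 4.
  x = -2: f_y(-2, y) = -6*y**2 - 10*y; vanishes at y ∈ {0}. (-2, 0): f_x = -28 ≠ 0.
  x = -1: f_y(-1, y) = -6*y**2 - 10*y - 3; no integer root y with |y| ≤ 4.
  x = 0: f_y(0, y) = -6*y**2 - 10*y - 4; vanishes at y ∈ {-1}. (0, -1): f_x = 0, f = 0 — SINGULAR.
  x = 1: f_y(1, y) = -6*y**2 - 10*y - 3; no integer root y with |y| ≤ 4.
  x = 2: f_y(2, y) = -6*y**2 - 10*y; vanishes at y ∈ {0}. (2, 0): f_x = -20 ≠ 0.
  x = 3: f_y(3, y) = -6*y**2 - 10*y + 5; no integer root y with |y| ≤ 4.
  x = 4: f_y(4, y) = -6*y**2 - 10*y + 12; no integer root y with |y| ≤ 4.
Only singular point on the grid: (0, -1).
Classify: substitute x = 0 + u, y = -1 + v and expand: f = -2*u**3 + u**2*v - 2*v**3 + v**2.
No constant or linear terms (consistent with a singular point). Quadratic part: v**2. Cubic part: -2*u**3 + u**2*v - 2*v**3.
The quadratic part v**2 is a perfect square, so there is a single (double) tangent line v = 0, i.e. y = -1. Restricting the cubic part to that line (v = 0) leaves -2*u**3 ≠ 0, so f is not divisible by v and the branch is v² ≈ 2*u**3 to lowest order — this is a cusp.
Classification: cusp.


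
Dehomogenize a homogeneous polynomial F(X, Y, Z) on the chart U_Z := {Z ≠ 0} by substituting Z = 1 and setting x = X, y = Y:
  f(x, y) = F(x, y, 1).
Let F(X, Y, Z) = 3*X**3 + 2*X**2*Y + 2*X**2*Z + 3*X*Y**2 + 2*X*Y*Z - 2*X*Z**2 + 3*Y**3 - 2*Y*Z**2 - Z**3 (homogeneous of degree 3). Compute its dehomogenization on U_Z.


f(x, y) = 3*x**3 + 2*x**2*y + 2*x**2 + 3*x*y**2 + 2*x*y - 2*x + 3*y**3 - 2*y - 1

On U_Z we set Z = 1. Each monomial c·X^i·Y^j·Z^k in F becomes c·x^i·y^j·1^k = c·x^i·y^j.
Substituting Z = 1: F(X, Y, 1) = 3*x**3 + 2*x**2*y + 2*x**2 + 3*x*y**2 + 2*x*y - 2*x + 3*y**3 - 2*y - 1.
Note: deg(f) ≤ deg(F) = 3; strict inequality happens when F is divisible by Z (lost terms).


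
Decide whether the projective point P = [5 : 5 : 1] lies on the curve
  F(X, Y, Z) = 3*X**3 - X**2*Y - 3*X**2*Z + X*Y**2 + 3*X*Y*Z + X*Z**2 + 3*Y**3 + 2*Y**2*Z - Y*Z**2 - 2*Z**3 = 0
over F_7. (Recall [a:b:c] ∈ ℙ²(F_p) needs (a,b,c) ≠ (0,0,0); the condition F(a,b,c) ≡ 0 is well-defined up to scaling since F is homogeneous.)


F(5,5,1) ≡ 0 (mod 7); P is on the curve.

Evaluate F(5, 5, 1) term-by-term (mod 7).
  3*X**3 ↦ 3·125·1·1 = 375
  -X**2*Y ↦ -1·25·5·1 = -125
  -3*X**2*Z ↦ -3·25·1·1 = -75
  X*Y**2 ↦ 1·5·25·1 = 125
  3*X*Y*Z ↦ 3·5·5·1 = 75
  X*Z**2 ↦ 1·5·1·1 = 5
  3*Y**3 ↦ 3·1·125·1 = 375
  2*Y**2*Z ↦ 2·1·25·1 = 50
  -Y*Z**2 ↦ -1·1·5·1 = -5
  -2*Z**3 ↦ -2·1·1·1 = -2
Sum: F(5, 5, 1) = (375) + (-125) + (-75) + (125) + (75) + (5) + (375) + (50) + (-5) + (-2) = 798.
Reducing mod 7: 798 ≡ 0 (mod 7).
Since F(a, b, c) ≡ 0 (mod 7), P lies on the curve.


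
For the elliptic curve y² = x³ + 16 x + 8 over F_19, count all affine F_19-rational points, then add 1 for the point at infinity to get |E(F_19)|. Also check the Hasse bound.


Affine points = {(1, 5), (1, 14), (3, 8), (3, 11), (5, 2), (5, 17), (6, 4), (6, 15), (7, 8), (7, 11), (9, 8), (9, 11), (10, 3), (10, 16), (12, 3), (12, 16), (13, 0), (16, 3), (16, 16), (17, 5), (17, 14)}; affine count = 21; |E(F_19)| = 22.

Discriminant check: Δ ∝ 4a³ + 27b² = 4·16³ + 27·8² = 4·4096 + 27·64 ≡ 5 (mod 19). Nonzero ⇒ E is nonsingular.
For each x ∈ F_19, compute rhs = x³ + 16·x + 8 mod 19, then count y ∈ F_19 with y² ≡ rhs.
  x = 0: rhs = 8, matching y values: none (0 points).
  x = 1: rhs = 6, matching y values: 5, 14 (2 points).
  x = 2: rhs = 10, matching y values: none (0 points).
  x = 3: rhs = 7, matching y values: 8, 11 (2 points).
  x = 4: rhs = 3, matching y values: none (0 points).
  x = 5: rhs = 4, matching y values: 2, 17 (2 points).
  x = 6: rhs = 16, matching y values: 4, 15 (2 points).
  x = 7: rhs = 7, matching y values: 8, 11 (2 points).
  x = 8: rhs = 2, matching y values: none (0 points).
  x = 9: rhs = 7, matching y values: 8, 11 (2 points).
  x = 10: rhs = 9, matching y values: 3, 16 (2 points).
  x = 11: rhs = 14, matching y values: none (0 points).
  x = 12: rhs = 9, matching y values: 3, 16 (2 points).
  x = 13: rhs = 0, matching y values: 0 (1 points).
  x = 14: rhs = 12, matching y values: none (0 points).
  x = 15: rhs = 13, matching y values: none (0 points).
  x = 16: rhs = 9, matching y values: 3, 16 (2 points).
  x = 17: rhs = 6, matching y values: 5, 14 (2 points).
  x = 18: rhs = 10, matching y values: none (0 points).
Total affine count: 21.
Full point count |E(F_19)| = 21 + 1 = 22.
Hasse bound: |22 − (19+1)| = |2| = 2 ≤ 2√19 ≈ 8.7178 ✓.


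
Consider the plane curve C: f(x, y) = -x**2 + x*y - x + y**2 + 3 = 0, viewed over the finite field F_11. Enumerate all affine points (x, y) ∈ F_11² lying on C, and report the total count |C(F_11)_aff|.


Affine F_11-points: {(2, 1), (2, 8), (3, 9), (3, 10), (5, 8), (5, 9), (6, 6), (6, 10), (9, 1), (10, 6)}; count = 10.

For each of the 121 pairs (x, y) ∈ F_11², evaluate f(x, y) mod 11. Record the zeros.
  x = 0: [0↦3, 1↦4, 2↦7, 3↦1, 4↦8, 5↦6, 6↦6, 7↦8, 8↦1, 9↦7, 10↦4]  zeros at y ∈ ∅
  x = 1: [0↦1, 1↦3, 2↦7, 3↦2, 4↦10, 5↦9, 6↦10, 7↦2, 8↦7, 9↦3, 10↦1]  zeros at y ∈ ∅
  x = 2: [0↦8, 1↦0, 2↦5, 3↦1, 4↦10, 5↦10, 6↦1, 7↦5, 8↦0, 9↦8, 10↦7]  zeros at y ∈ {1, 8}
  x = 3: [0↦2, 1↦6, 2↦1, 3↦9, 4↦8, 5↦9, 6↦1, 7↦6, 8↦2, 9↦0, 10↦0]  zeros at y ∈ {9, 10}
  x = 4: [0↦5, 1↦10, 2↦6, 3↦4, 4↦4, 5↦6, 6↦10, 7↦5, 8↦2, 9↦1, 10↦2]  zeros at y ∈ ∅
  x = 5: [0↦6, 1↦1, 2↦9, 3↦8, 4↦9, 5↦1, 6↦6, 7↦2, 8↦0, 9↦0, 10↦2]  zeros at y ∈ {8, 9}
  x = 6: [0↦5, 1↦1, 2↦10, 3↦10, 4↦1, 5↦5, 6↦0, 7↦8, 8↦7, 9↦8, 10↦0]  zeros at y ∈ {6, 10}
  x = 7: [0↦2, 1↦10, 2↦9, 3↦10, 4↦2, 5↦7, 6↦3, 7↦1, 8↦1, 9↦3, 10↦7]  zeros at y ∈ ∅
  x = 8: [0↦8, 1↦6, 2↦6, 3↦8, 4↦1, 5↦7, 6↦4, 7↦3, 8↦4, 9↦7, 10↦1]  zeros at y ∈ ∅
  x = 9: [0↦1, 1↦0, 2↦1, 3↦4, 4↦9, 5↦5, 6↦3, 7↦3, 8↦5, 9↦9, 10↦4]  zeros at y ∈ {1}
  x = 10: [0↦3, 1↦3, 2↦5, 3↦9, 4↦4, 5↦1, 6↦0, 7↦1, 8↦4, 9↦9, 10↦5]  zeros at y ∈ {6}
Collecting zeros: affine points = {(2, 1), (2, 8), (3, 9), (3, 10), (5, 8), (5, 9), (6, 6), (6, 10), (9, 1), (10, 6)}.
Total count |C(F_11)_aff| = 10.


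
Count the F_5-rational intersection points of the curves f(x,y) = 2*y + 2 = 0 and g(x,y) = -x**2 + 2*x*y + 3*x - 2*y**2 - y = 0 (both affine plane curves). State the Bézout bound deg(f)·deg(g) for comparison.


Common zeros: ∅; count = 0; Bézout bound = 2.

deg(f) = 1, deg(g) = 2, so Bézout bound = 2.
Scan x ∈ F_5. For each x, list the y ∈ F_5 with f(x, y) ≡ 0 and those with g(x, y) ≡ 0 (mod 5); the common zeros in that column are the intersection.
  x = 0: f ≡ 0 at y ∈ {4}; g ≡ 0 at y ∈ {0, 2}; common: ∅.
  x = 1: f ≡ 0 at y ∈ {4}; g ≡ 0 at y ∈ ∅; common: ∅.
  x = 2: f ≡ 0 at y ∈ {4}; g ≡ 0 at y ∈ {2}; common: ∅.
  x = 3: f ≡ 0 at y ∈ {4}; g ≡ 0 at y ∈ {0}; common: ∅.
  x = 4: f ≡ 0 at y ∈ {4}; g ≡ 0 at y ∈ ∅; common: ∅.
Collecting: common zeros = ∅, so the count is 0.
Comparison with the Bézout bound: 0 ≤ 2 = deg(f)·deg(g), as expected for curves with no common component (the affine F_5-count falls short of the bound because intersections may lie at infinity, over extension fields, or carry multiplicity).


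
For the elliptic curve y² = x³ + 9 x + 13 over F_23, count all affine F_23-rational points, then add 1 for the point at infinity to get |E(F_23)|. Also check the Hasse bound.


Affine points = {(0, 6), (0, 17), (1, 0), (2, 4), (2, 19), (9, 8), (9, 15), (12, 3), (12, 20), (13, 2), (13, 21), (14, 10), (14, 13), (15, 2), (15, 21), (18, 2), (18, 21), (22, 7), (22, 16)}; affine count = 19; |E(F_23)| = 20.

Discriminant check: Δ ∝ 4a³ + 27b² = 4·9³ + 27·13² = 4·729 + 27·169 ≡ 4 (mod 23). Nonzero ⇒ E is nonsingular.
For each x ∈ F_23, compute rhs = x³ + 9·x + 13 mod 23, then count y ∈ F_23 with y² ≡ rhs.
  x = 0: rhs = 13, matching y values: 6, 17 (2 points).
  x = 1: rhs = 0, matching y values: 0 (1 points).
  x = 2: rhs = 16, matching y values: 4, 19 (2 points).
  x = 3: rhs = 21, matching y values: none (0 points).
  x = 4: rhs = 21, matching y values: none (0 points).
  x = 5: rhs = 22, matching y values: none (0 points).
  x = 6: rhs = 7, matching y values: none (0 points).
  x = 7: rhs = 5, matching y values: none (0 points).
  x = 8: rhs = 22, matching y values: none (0 points).
  x = 9: rhs = 18, matching y values: 8, 15 (2 points).
  x = 10: rhs = 22, matching y values: none (0 points).
  x = 11: rhs = 17, matching y values: none (0 points).
  x = 12: rhs = 9, matching y values: 3, 20 (2 points).
  x = 13: rhs = 4, matching y values: 2, 21 (2 points).
  x = 14: rhs = 8, matching y values: 10, 13 (2 points).
  x = 15: rhs = 4, matching y values: 2, 21 (2 points).
  x = 16: rhs = 21, matching y values: none (0 points).
  x = 17: rhs = 19, matching y values: none (0 points).
  x = 18: rhs = 4, matching y values: 2, 21 (2 points).
  x = 19: rhs = 5, matching y values: none (0 points).
  x = 20: rhs = 5, matching y values: none (0 points).
  x = 21: rhs = 10, matching y values: none (0 points).
  x = 22: rhs = 3, matching y values: 7, 16 (2 points).
Total affine count: 19.
Full point count |E(F_23)| = 19 + 1 = 20.
Hasse bound: |20 − (23+1)| = |-4| = 4 ≤ 2√23 ≈ 9.5917 ✓.


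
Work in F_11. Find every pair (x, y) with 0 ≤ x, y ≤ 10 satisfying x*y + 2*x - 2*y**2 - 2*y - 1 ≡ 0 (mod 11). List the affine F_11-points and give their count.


Affine F_11-points: {(1, 6), (1, 10), (4, 5), (4, 7), (5, 3), (5, 4), (6, 0), (6, 2), (9, 1), (9, 8)}; count = 10.

For each of the 121 pairs (x, y) ∈ F_11², evaluate f(x, y) mod 11. Record the zeros.
  x = 0: [0↦10, 1↦6, 2↦9, 3↦8, 4↦3, 5↦5, 6↦3, 7↦8, 8↦9, 9↦6, 10↦10]  zeros at y ∈ ∅
  x = 1: [0↦1, 1↦9, 2↦2, 3↦2, 4↦9, 5↦1, 6↦0, 7↦6, 8↦8, 9↦6, 10↦0]  zeros at y ∈ {6, 10}
  x = 2: [0↦3, 1↦1, 2↦6, 3↦7, 4↦4, 5↦8, 6↦8, 7↦4, 8↦7, 9↦6, 10↦1]  zeros at y ∈ ∅
  x = 3: [0↦5, 1↦4, 2↦10, 3↦1, 4↦10, 5↦4, 6↦5, 7↦2, 8↦6, 9↦6, 10↦2]  zeros at y ∈ ∅
  x = 4: [0↦7, 1↦7, 2↦3, 3↦6, 4↦5, 5↦0, 6↦2, 7↦0, 8↦5, 9↦6, 10↦3]  zeros at y ∈ {5, 7}
  x = 5: [0↦9, 1↦10, 2↦7, 3↦0, 4↦0, 5↦7, 6↦10, 7↦9, 8↦4, 9↦6, 10↦4]  zeros at y ∈ {3, 4}
  x = 6: [0↦0, 1↦2, 2↦0, 3↦5, 4↦6, 5↦3, 6↦7, 7↦7, 8↦3, 9↦6, 10↦5]  zeros at y ∈ {0, 2}
  x = 7: [0↦2, 1↦5, 2↦4, 3↦10, 4↦1, 5↦10, 6↦4, 7↦5, 8↦2, 9↦6, 10↦6]  zeros at y ∈ ∅
  x = 8: [0↦4, 1↦8, 2↦8, 3↦4, 4↦7, 5↦6, 6↦1, 7↦3, 8↦1, 9↦6, 10↦7]  zeros at y ∈ ∅
  x = 9: [0↦6, 1↦0, 2↦1, 3↦9, 4↦2, 5↦2, 6↦9, 7↦1, 8↦0, 9↦6, 10↦8]  zeros at y ∈ {1, 8}
  x = 10: [0↦8, 1↦3, 2↦5, 3↦3, 4↦8, 5↦9, 6↦6, 7↦10, 8↦10, 9↦6, 10↦9]  zeros at y ∈ ∅
Collecting zeros: affine points = {(1, 6), (1, 10), (4, 5), (4, 7), (5, 3), (5, 4), (6, 0), (6, 2), (9, 1), (9, 8)}.
Total count |C(F_11)_aff| = 10.


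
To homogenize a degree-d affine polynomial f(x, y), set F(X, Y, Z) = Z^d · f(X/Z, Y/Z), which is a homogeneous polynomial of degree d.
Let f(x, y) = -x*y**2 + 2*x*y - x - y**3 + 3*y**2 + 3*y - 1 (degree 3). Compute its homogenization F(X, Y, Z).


F(X, Y, Z) = -X*Y**2 + 2*X*Y*Z - X*Z**2 - Y**3 + 3*Y**2*Z + 3*Y*Z**2 - Z**3

deg(f) = 3.
Substitute x = X/Z, y = Y/Z into f, then multiply by Z^3.
  monomial -1·x^1·y^2 ↦ -1·X^1·Y^2·Z^0.
  monomial 2·x^1·y^1 ↦ 2·X^1·Y^1·Z^1.
  monomial -1·x^1·y^0 ↦ -1·X^1·Y^0·Z^2.
  monomial -1·x^0·y^3 ↦ -1·X^0·Y^3·Z^0.
  monomial 3·x^0·y^2 ↦ 3·X^0·Y^2·Z^1.
  monomial 3·x^0·y^1 ↦ 3·X^0·Y^1·Z^2.
  monomial -1·x^0·y^0 ↦ -1·X^0·Y^0·Z^3.
Collecting: F(X, Y, Z) = -X*Y**2 + 2*X*Y*Z - X*Z**2 - Y**3 + 3*Y**2*Z + 3*Y*Z**2 - Z**3.


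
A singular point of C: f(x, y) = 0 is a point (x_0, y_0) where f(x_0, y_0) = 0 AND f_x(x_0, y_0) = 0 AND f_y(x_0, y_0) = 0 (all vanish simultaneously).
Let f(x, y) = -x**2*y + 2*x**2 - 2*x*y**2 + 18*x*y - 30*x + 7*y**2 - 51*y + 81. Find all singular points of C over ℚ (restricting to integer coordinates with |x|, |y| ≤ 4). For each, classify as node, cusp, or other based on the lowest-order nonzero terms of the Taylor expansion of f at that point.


Singular points: {(3, 3)}; classification: node.

Compute partial derivatives:
  f_x = -2*x*y + 4*x - 2*y**2 + 18*y - 30.
  f_y = -x**2 - 4*x*y + 18*x + 14*y - 51.
Scan x_0 ∈ {−4, ..., 4}. For each x_0, f_y(x_0, y) is a polynomial in y; find its integer roots y ∈ {−4, ..., 4}, then test f_x and f at those candidates.
  x = -4: f_y(-4, y) = 30*y - 139; no integer root y with |y| ≤ 4.
  x = -3: f_y(-3, y) = 26*y - 114; no integer root y with |y| ≤ 4.
  x = -2: f_y(-2, y) = 22*y - 91; no integer root y with |y| ≤ 4.
  x = -1: f_y(-1, y) = 18*y - 70; no integer root y with |y| ≤ 4.
  x = 0: f_y(0, y) = 14*y - 51; no integer root y with |y| ≤ 4.
  x = 1: f_y(1, y) = 10*y - 34; no integer root y with |y| ≤ 4.
  x = 2: f_y(2, y) = 6*y - 19; no integer root y with |y| ≤ 4.
  x = 3: f_y(3, y) = 2*y - 6; vanishes at y ∈ {3}. (3, 3): f_x = 0, f = 0 — SINGULAR.
  x = 4: f_y(4, y) = 5 - 2*y; no integer root y with |y| ≤ 4.
Only singular point on the grid: (3, 3).
Classify: substitute x = 3 + u, y = 3 + v and expand: f = -u**2*v - u**2 - 2*u*v**2 + v**2.
No constant or linear terms (consistent with a singular point). Quadratic part: -u**2 + v**2. Cubic part: -u**2*v - 2*u*v**2.
The quadratic part v**2 - u**2 = (v − u)(v + u) splits into two distinct linear factors, so there are two distinct tangent lines y − 3 = ±(x − 3) — this is a node (ordinary double point).
Classification: node.


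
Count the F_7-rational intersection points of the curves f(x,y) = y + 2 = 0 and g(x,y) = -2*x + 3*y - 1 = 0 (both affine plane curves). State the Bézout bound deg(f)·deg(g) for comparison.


Common zeros: {(0, 5)}; count = 1; Bézout bound = 1.

deg(f) = 1, deg(g) = 1, so Bézout bound = 1.
Scan x ∈ F_7. For each x, list the y ∈ F_7 with f(x, y) ≡ 0 and those with g(x, y) ≡ 0 (mod 7); the common zeros in that column are the intersection.
  x = 0: f ≡ 0 at y ∈ {5}; g ≡ 0 at y ∈ {5}; common: {5}.
  x = 1: f ≡ 0 at y ∈ {5}; g ≡ 0 at y ∈ {1}; common: ∅.
  x = 2: f ≡ 0 at y ∈ {5}; g ≡ 0 at y ∈ {4}; common: ∅.
  x = 3: f ≡ 0 at y ∈ {5}; g ≡ 0 at y ∈ {0}; common: ∅.
  x = 4: f ≡ 0 at y ∈ {5}; g ≡ 0 at y ∈ {3}; common: ∅.
  x = 5: f ≡ 0 at y ∈ {5}; g ≡ 0 at y ∈ {6}; common: ∅.
  x = 6: f ≡ 0 at y ∈ {5}; g ≡ 0 at y ∈ {2}; common: ∅.
Collecting: common zeros = {(0, 5)}, so the count is 1.
Comparison with the Bézout bound: 1 ≤ 1 = deg(f)·deg(g), as expected for curves with no common component (the bound is attained).


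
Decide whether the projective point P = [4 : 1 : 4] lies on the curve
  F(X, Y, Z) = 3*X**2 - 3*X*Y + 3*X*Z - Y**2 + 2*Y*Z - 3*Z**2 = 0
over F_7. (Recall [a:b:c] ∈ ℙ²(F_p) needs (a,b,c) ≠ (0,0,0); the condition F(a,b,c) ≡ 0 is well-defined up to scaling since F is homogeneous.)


F(4,1,4) ≡ 1 (mod 7); P is NOT on the curve.

Evaluate F(4, 1, 4) term-by-term (mod 7).
  3*X**2 ↦ 3·16·1·1 = 48
  -3*X*Y ↦ -3·4·1·1 = -12
  3*X*Z ↦ 3·4·1·4 = 48
  -Y**2 ↦ -1·1·1·1 = -1
  2*Y*Z ↦ 2·1·1·4 = 8
  -3*Z**2 ↦ -3·1·1·16 = -48
Sum: F(4, 1, 4) = (48) + (-12) + (48) + (-1) + (8) + (-48) = 43.
Reducing mod 7: 43 ≡ 1 (mod 7).
Since F(a, b, c) ≡ 1 ≠ 0 (mod 7), P does NOT lie on the curve.


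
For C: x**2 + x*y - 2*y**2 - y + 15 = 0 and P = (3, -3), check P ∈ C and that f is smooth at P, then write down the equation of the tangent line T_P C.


Tangent line at P: 3*x + 14*y + 33 = 0.

Step 1: f(3, -3) = 0, so P lies on C.
Step 2: partial derivatives
  f_x(x, y) = 2*x + y, f_y(x, y) = x - 4*y - 1.
  f_x(P) = 3, f_y(P) = 14 (gradient nonzero, so P is smooth).
Step 3: tangent line at P: 3·(x − 3) + 14·(y − -3) = 0.
Expanding: 3*x + 14*y + 33 = 0.


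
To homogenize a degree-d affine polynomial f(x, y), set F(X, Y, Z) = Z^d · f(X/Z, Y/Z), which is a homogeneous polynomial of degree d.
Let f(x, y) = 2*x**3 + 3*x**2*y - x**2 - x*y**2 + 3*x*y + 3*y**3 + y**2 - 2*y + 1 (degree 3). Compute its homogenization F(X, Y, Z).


F(X, Y, Z) = 2*X**3 + 3*X**2*Y - X**2*Z - X*Y**2 + 3*X*Y*Z + 3*Y**3 + Y**2*Z - 2*Y*Z**2 + Z**3

deg(f) = 3.
Substitute x = X/Z, y = Y/Z into f, then multiply by Z^3.
  monomial 2·x^3·y^0 ↦ 2·X^3·Y^0·Z^0.
  monomial 3·x^2·y^1 ↦ 3·X^2·Y^1·Z^0.
  monomial -1·x^2·y^0 ↦ -1·X^2·Y^0·Z^1.
  monomial -1·x^1·y^2 ↦ -1·X^1·Y^2·Z^0.
  monomial 3·x^1·y^1 ↦ 3·X^1·Y^1·Z^1.
  monomial 3·x^0·y^3 ↦ 3·X^0·Y^3·Z^0.
  monomial 1·x^0·y^2 ↦ 1·X^0·Y^2·Z^1.
  monomial -2·x^0·y^1 ↦ -2·X^0·Y^1·Z^2.
  monomial 1·x^0·y^0 ↦ 1·X^0·Y^0·Z^3.
Collecting: F(X, Y, Z) = 2*X**3 + 3*X**2*Y - X**2*Z - X*Y**2 + 3*X*Y*Z + 3*Y**3 + Y**2*Z - 2*Y*Z**2 + Z**3.
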